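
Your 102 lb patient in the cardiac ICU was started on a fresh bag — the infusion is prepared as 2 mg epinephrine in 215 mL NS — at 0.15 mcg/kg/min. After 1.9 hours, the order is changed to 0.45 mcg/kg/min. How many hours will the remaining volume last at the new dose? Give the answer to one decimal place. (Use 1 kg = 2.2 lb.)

Initial rate:
Weight = 102 lb ÷ 2.2 lb/kg = 46.36364 kg
Dose = 0.15 mcg/kg/min × 46.36364 kg = 6.954545 mcg/min
6.954545 mcg/min × 60 min/hr = 417.2727 mcg/hr
Concentration = 2 mg ÷ 215 mL = 0.009302326 mg/mL = 9.302326 mcg/mL
Rate = 417.2727 mcg/hr ÷ 9.302326 mcg/mL = 44.85682 mL/hr
Volume infused so far = 44.85682 mL/hr × 1.9 hr = 85.22795 mL
Volume remaining = 215 − 85.22795 = 129.772 mL
New rate:
Dose = 0.45 mcg/kg/min × 46.36364 kg = 20.86364 mcg/min
20.86364 mcg/min × 60 min/hr = 1251.818 mcg/hr
Rate = 1251.818 mcg/hr ÷ 9.302326 mcg/mL = 134.5705 mL/hr
Time remaining = 129.772 mL ÷ 134.5705 mL/hr = 0.9643428 hr

1.0 hours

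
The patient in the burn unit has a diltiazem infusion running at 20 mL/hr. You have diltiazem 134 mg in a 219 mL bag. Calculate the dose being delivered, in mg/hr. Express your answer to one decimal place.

12.2 mg/hr

Concentration = 134 mg ÷ 219 mL = 0.6118721 mg/mL
Drug rate = 20 mL/hr × 0.6118721 mg/mL = 12.23744 mg/hr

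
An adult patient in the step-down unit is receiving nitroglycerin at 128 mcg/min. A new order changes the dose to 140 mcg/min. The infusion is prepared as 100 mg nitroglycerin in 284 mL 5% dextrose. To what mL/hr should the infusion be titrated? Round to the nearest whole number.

24 mL/hr

140 mcg/min × 60 min/hr = 8400 mcg/hr
Concentration = 100 mg ÷ 284 mL = 0.3521127 mg/mL = 352.1127 mcg/mL
Rate = 8400 mcg/hr ÷ 352.1127 mcg/mL = 23.856 mL/hr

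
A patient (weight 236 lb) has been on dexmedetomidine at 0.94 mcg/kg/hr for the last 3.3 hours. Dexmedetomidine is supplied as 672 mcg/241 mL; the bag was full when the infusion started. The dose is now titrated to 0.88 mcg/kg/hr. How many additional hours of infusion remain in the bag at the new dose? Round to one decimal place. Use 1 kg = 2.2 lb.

3.6 hours

Initial rate:
Weight = 236 lb ÷ 2.2 lb/kg = 107.2727 kg
Dose = 0.94 mcg/kg/hr × 107.2727 kg = 100.8364 mcg/hr
Concentration = 672 mcg ÷ 241 mL = 2.788382 mcg/mL
Rate = 100.8364 mcg/hr ÷ 2.788382 mcg/mL = 36.16304 mL/hr
Volume infused so far = 36.16304 mL/hr × 3.3 hr = 119.338 mL
Volume remaining = 241 − 119.338 = 121.662 mL
New rate:
Dose = 0.88 mcg/kg/hr × 107.2727 kg = 94.4 mcg/hr
Rate = 94.4 mcg/hr ÷ 2.788382 mcg/mL = 33.85476 mL/hr
Time remaining = 121.662 mL ÷ 33.85476 mL/hr = 3.593644 hr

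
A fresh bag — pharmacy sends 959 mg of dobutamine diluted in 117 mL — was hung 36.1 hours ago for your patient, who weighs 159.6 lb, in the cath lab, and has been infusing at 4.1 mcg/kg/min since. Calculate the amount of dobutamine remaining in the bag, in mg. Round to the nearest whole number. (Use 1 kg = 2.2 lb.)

315 mg

Weight = 159.6 lb ÷ 2.2 lb/kg = 72.54545 kg
Dose = 4.1 mcg/kg/min × 72.54545 kg = 297.4364 mcg/min
297.4364 mcg/min × 60 min/hr = 17846.18 mcg/hr
Concentration = 959 mg ÷ 117 mL = 8.196581 mg/mL = 8196.581 mcg/mL
Rate = 17846.18 mcg/hr ÷ 8196.581 mcg/mL = 2.177271 mL/hr
Volume infused = 2.177271 mL/hr × 36.1 hr = 78.5995 mL
Volume remaining = 117 − 78.5995 = 38.4005 mL
Drug remaining = 38.4005 mL × 8196.581 mcg/mL = 314752.8 mcg = 314.7528 mg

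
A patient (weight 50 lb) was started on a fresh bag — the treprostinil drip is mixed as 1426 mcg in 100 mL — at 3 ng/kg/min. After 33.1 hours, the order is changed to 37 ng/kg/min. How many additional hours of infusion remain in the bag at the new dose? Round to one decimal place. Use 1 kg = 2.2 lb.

25.6 hours

Initial rate:
Weight = 50 lb ÷ 2.2 lb/kg = 22.72727 kg
Dose = 3 ng/kg/min × 22.72727 kg = 68.18182 ng/min
68.18182 ng/min × 60 min/hr = 4090.909 ng/hr
Concentration = 1426 mcg ÷ 100 mL = 14.26 mcg/mL = 14260 ng/mL
Rate = 4090.909 ng/hr ÷ 14260 ng/mL = 0.28688 mL/hr
Volume infused so far = 0.28688 mL/hr × 33.1 hr = 9.495729 mL
Volume remaining = 100 − 9.495729 = 90.50427 mL
New rate:
Dose = 37 ng/kg/min × 22.72727 kg = 840.9091 ng/min
840.9091 ng/min × 60 min/hr = 50454.55 ng/hr
Rate = 50454.55 ng/hr ÷ 14260 ng/mL = 3.538187 mL/hr
Time remaining = 90.50427 mL ÷ 3.538187 mL/hr = 25.57928 hr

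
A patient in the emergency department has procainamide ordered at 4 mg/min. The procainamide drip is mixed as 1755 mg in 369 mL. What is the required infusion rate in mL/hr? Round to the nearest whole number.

4 mg/min × 60 min/hr = 240 mg/hr
Concentration = 1755 mg ÷ 369 mL = 4.756098 mg/mL
Rate = 240 mg/hr ÷ 4.756098 mg/mL = 50.46154 mL/hr

50 mL/hr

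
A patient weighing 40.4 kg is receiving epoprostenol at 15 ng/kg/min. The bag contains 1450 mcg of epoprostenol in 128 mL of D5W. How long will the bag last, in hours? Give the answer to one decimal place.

Dose = 15 ng/kg/min × 40.4 kg = 606 ng/min
606 ng/min × 60 min/hr = 36360 ng/hr
Concentration = 1450 mcg ÷ 128 mL = 11.32812 mcg/mL = 11328.12 ng/mL
Rate = 36360 ng/hr ÷ 11328.12 ng/mL = 3.20971 mL/hr
Duration = 128 mL ÷ 3.20971 mL/hr = 39.87899 hr

39.9 hours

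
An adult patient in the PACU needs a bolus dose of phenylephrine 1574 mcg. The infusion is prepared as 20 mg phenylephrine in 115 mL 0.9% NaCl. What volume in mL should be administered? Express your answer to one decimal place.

Concentration = 20 mg ÷ 115 mL = 0.173913 mg/mL = 173.913 mcg/mL
Volume = 1574 mcg ÷ 173.913 mcg/mL = 9.0505 mL

9.1 mL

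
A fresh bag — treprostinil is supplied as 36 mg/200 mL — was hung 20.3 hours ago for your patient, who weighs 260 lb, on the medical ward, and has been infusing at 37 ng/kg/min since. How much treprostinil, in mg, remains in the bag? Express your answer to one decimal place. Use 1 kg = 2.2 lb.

Weight = 260 lb ÷ 2.2 lb/kg = 118.1818 kg
Dose = 37 ng/kg/min × 118.1818 kg = 4372.727 ng/min
4372.727 ng/min × 60 min/hr = 262363.6 ng/hr
Concentration = 36 mg ÷ 200 mL = 0.18 mg/mL = 180000 ng/mL
Rate = 262363.6 ng/hr ÷ 180000 ng/mL = 1.457576 mL/hr
Volume infused = 1.457576 mL/hr × 20.3 hr = 29.58879 mL
Volume remaining = 200 − 29.58879 = 170.4112 mL
Drug remaining = 170.4112 mL × 180000 ng/mL = 30674018 ng = 30.67402 mg

30.7 mg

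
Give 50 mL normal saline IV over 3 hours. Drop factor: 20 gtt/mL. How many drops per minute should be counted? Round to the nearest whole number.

6 gtt/min

50 mL ÷ (3 hr × 60 = 180 min) = 0.2777778 mL/min
0.2777778 mL/min × 20 gtt/mL = 5.555556 gtt/min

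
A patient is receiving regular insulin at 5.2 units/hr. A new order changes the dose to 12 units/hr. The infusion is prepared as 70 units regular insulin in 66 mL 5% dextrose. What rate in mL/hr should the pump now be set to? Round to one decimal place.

Concentration = 70 units ÷ 66 mL = 1.060606 units/mL
Rate = 12 units/hr ÷ 1.060606 units/mL = 11.31429 mL/hr

11.3 mL/hr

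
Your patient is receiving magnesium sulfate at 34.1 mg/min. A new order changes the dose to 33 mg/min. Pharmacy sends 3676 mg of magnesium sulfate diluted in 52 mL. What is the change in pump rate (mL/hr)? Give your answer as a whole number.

At the current dose:
34.1 mg/min × 60 min/hr = 2046 mg/hr
Concentration = 3676 mg ÷ 52 mL = 70.69231 mg/mL
Rate = 2046 mg/hr ÷ 70.69231 mg/mL = 28.94233 mL/hr
At the new dose:
33 mg/min × 60 min/hr = 1980 mg/hr
Rate = 1980 mg/hr ÷ 70.69231 mg/mL = 28.00871 mL/hr
Change = 28.00871 − 28.94233 = -0.9336235 mL/hr → 0.9336235 mL/hr decrease

1 mL/hr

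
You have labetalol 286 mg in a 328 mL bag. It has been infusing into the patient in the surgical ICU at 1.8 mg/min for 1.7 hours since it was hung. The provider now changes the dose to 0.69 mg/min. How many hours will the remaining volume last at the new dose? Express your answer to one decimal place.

Initial rate:
1.8 mg/min × 60 min/hr = 108 mg/hr
Concentration = 286 mg ÷ 328 mL = 0.8719512 mg/mL
Rate = 108 mg/hr ÷ 0.8719512 mg/mL = 123.8601 mL/hr
Volume infused so far = 123.8601 mL/hr × 1.7 hr = 210.5622 mL
Volume remaining = 328 − 210.5622 = 117.4378 mL
New rate:
0.69 mg/min × 60 min/hr = 41.4 mg/hr
Rate = 41.4 mg/hr ÷ 0.8719512 mg/mL = 47.47972 mL/hr
Time remaining = 117.4378 mL ÷ 47.47972 mL/hr = 2.47343 hr

2.5 hours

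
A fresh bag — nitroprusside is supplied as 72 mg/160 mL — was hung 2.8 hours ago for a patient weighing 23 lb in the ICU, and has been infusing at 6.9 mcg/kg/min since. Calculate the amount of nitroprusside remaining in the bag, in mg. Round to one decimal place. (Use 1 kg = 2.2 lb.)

59.9 mg

Weight = 23 lb ÷ 2.2 lb/kg = 10.45455 kg
Dose = 6.9 mcg/kg/min × 10.45455 kg = 72.13636 mcg/min
72.13636 mcg/min × 60 min/hr = 4328.182 mcg/hr
Concentration = 72 mg ÷ 160 mL = 0.45 mg/mL = 450 mcg/mL
Rate = 4328.182 mcg/hr ÷ 450 mcg/mL = 9.618182 mL/hr
Volume infused = 9.618182 mL/hr × 2.8 hr = 26.93091 mL
Volume remaining = 160 − 26.93091 = 133.0691 mL
Drug remaining = 133.0691 mL × 450 mcg/mL = 59881.09 mcg = 59.88109 mg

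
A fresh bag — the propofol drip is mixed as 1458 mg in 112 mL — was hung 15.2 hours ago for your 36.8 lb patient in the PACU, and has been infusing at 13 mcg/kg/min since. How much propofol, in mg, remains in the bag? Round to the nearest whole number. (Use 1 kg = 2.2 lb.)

1260 mg

Weight = 36.8 lb ÷ 2.2 lb/kg = 16.72727 kg
Dose = 13 mcg/kg/min × 16.72727 kg = 217.4545 mcg/min
217.4545 mcg/min × 60 min/hr = 13047.27 mcg/hr
Concentration = 1458 mg ÷ 112 mL = 13.01786 mg/mL = 13017.86 mcg/mL
Rate = 13047.27 mcg/hr ÷ 13017.86 mcg/mL = 1.00226 mL/hr
Volume infused = 1.00226 mL/hr × 15.2 hr = 15.23435 mL
Volume remaining = 112 − 15.23435 = 96.76565 mL
Drug remaining = 96.76565 mL × 13017.86 mcg/mL = 1259681 mcg = 1259.681 mg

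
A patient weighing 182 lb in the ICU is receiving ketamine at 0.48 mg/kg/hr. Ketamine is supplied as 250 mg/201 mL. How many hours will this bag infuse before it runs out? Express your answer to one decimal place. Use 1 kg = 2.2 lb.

6.3 hours

Weight = 182 lb ÷ 2.2 lb/kg = 82.72727 kg
Dose = 0.48 mg/kg/hr × 82.72727 kg = 39.70909 mg/hr
Concentration = 250 mg ÷ 201 mL = 1.243781 mg/mL
Rate = 39.70909 mg/hr ÷ 1.243781 mg/mL = 31.92611 mL/hr
Duration = 201 mL ÷ 31.92611 mL/hr = 6.295788 hr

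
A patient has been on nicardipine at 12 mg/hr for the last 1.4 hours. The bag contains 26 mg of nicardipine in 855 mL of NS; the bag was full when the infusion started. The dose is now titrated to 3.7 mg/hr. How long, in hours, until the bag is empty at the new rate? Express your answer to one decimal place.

2.5 hours

Initial rate:
Concentration = 26 mg ÷ 855 mL = 0.03040936 mg/mL
Rate = 12 mg/hr ÷ 0.03040936 mg/mL = 394.6154 mL/hr
Volume infused so far = 394.6154 mL/hr × 1.4 hr = 552.4615 mL
Volume remaining = 855 − 552.4615 = 302.5385 mL
New rate:
Rate = 3.7 mg/hr ÷ 0.03040936 mg/mL = 121.6731 mL/hr
Time remaining = 302.5385 mL ÷ 121.6731 mL/hr = 2.486486 hr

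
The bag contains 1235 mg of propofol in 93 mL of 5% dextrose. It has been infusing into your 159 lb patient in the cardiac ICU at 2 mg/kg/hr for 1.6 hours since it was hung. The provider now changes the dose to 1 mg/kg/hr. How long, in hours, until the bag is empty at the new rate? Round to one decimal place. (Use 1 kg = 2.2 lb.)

Initial rate:
Weight = 159 lb ÷ 2.2 lb/kg = 72.27273 kg
Dose = 2 mg/kg/hr × 72.27273 kg = 144.5455 mg/hr
Concentration = 1235 mg ÷ 93 mL = 13.27957 mg/mL
Rate = 144.5455 mg/hr ÷ 13.27957 mg/mL = 10.8848 mL/hr
Volume infused so far = 10.8848 mL/hr × 1.6 hr = 17.41568 mL
Volume remaining = 93 − 17.41568 = 75.58432 mL
New rate:
Dose = 1 mg/kg/hr × 72.27273 kg = 72.27273 mg/hr
Rate = 72.27273 mg/hr ÷ 13.27957 mg/mL = 5.4424 mL/hr
Time remaining = 75.58432 mL ÷ 5.4424 mL/hr = 13.88805 hr

13.9 hours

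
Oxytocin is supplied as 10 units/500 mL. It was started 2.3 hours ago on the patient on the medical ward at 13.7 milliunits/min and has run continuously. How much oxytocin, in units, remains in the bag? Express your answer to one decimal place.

8.1 units

13.7 milliunits/min × 60 min/hr = 822 milliunits/hr
Concentration = 10 units ÷ 500 mL = 0.02 units/mL = 20 milliunits/mL
Rate = 822 milliunits/hr ÷ 20 milliunits/mL = 41.1 mL/hr
Volume infused = 41.1 mL/hr × 2.3 hr = 94.53 mL
Volume remaining = 500 − 94.53 = 405.47 mL
Drug remaining = 405.47 mL × 20 milliunits/mL = 8109.4 milliunits = 8.1094 units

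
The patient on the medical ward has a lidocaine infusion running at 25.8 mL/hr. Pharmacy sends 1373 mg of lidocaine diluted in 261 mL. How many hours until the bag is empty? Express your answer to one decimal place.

10.1 hours

Duration = 261 mL ÷ 25.8 mL/hr = 10.11628 hr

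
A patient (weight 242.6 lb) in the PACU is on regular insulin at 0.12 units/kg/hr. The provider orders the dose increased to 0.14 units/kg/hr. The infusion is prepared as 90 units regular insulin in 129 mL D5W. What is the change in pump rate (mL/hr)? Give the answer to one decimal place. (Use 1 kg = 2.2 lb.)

3.2 mL/hr

At the current dose:
Weight = 242.6 lb ÷ 2.2 lb/kg = 110.2727 kg
Dose = 0.12 units/kg/hr × 110.2727 kg = 13.23273 units/hr
Concentration = 90 units ÷ 129 mL = 0.6976744 units/mL
Rate = 13.23273 units/hr ÷ 0.6976744 units/mL = 18.96691 mL/hr
At the new dose:
Dose = 0.14 units/kg/hr × 110.2727 kg = 15.43818 units/hr
Rate = 15.43818 units/hr ÷ 0.6976744 units/mL = 22.12806 mL/hr
Change = 22.12806 − 18.96691 = 3.161152 mL/hr → 3.161152 mL/hr increase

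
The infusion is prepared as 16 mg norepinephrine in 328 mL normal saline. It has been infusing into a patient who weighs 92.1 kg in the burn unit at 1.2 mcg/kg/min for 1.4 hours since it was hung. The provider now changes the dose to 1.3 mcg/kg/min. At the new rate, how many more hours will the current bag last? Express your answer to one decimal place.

Initial rate:
Dose = 1.2 mcg/kg/min × 92.1 kg = 110.52 mcg/min
110.52 mcg/min × 60 min/hr = 6631.2 mcg/hr
Concentration = 16 mg ÷ 328 mL = 0.04878049 mg/mL = 48.78049 mcg/mL
Rate = 6631.2 mcg/hr ÷ 48.78049 mcg/mL = 135.9396 mL/hr
Volume infused so far = 135.9396 mL/hr × 1.4 hr = 190.3154 mL
Volume remaining = 328 − 190.3154 = 137.6846 mL
New rate:
Dose = 1.3 mcg/kg/min × 92.1 kg = 119.73 mcg/min
119.73 mcg/min × 60 min/hr = 7183.8 mcg/hr
Rate = 7183.8 mcg/hr ÷ 48.78049 mcg/mL = 147.2679 mL/hr
Time remaining = 137.6846 mL ÷ 147.2679 mL/hr = 0.9349258 hr

0.9 hours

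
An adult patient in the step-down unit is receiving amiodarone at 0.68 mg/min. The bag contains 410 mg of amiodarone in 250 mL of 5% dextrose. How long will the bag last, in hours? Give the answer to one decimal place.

0.68 mg/min × 60 min/hr = 40.8 mg/hr
Concentration = 410 mg ÷ 250 mL = 1.64 mg/mL
Rate = 40.8 mg/hr ÷ 1.64 mg/mL = 24.87805 mL/hr
Duration = 250 mL ÷ 24.87805 mL/hr = 10.04902 hr

10.0 hours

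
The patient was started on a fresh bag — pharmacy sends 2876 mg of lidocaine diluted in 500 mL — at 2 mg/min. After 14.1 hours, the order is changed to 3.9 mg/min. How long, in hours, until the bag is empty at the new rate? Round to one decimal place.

5.1 hours

Initial rate:
2 mg/min × 60 min/hr = 120 mg/hr
Concentration = 2876 mg ÷ 500 mL = 5.752 mg/mL
Rate = 120 mg/hr ÷ 5.752 mg/mL = 20.86231 mL/hr
Volume infused so far = 20.86231 mL/hr × 14.1 hr = 294.1586 mL
Volume remaining = 500 − 294.1586 = 205.8414 mL
New rate:
3.9 mg/min × 60 min/hr = 234 mg/hr
Rate = 234 mg/hr ÷ 5.752 mg/mL = 40.6815 mL/hr
Time remaining = 205.8414 mL ÷ 40.6815 mL/hr = 5.059829 hr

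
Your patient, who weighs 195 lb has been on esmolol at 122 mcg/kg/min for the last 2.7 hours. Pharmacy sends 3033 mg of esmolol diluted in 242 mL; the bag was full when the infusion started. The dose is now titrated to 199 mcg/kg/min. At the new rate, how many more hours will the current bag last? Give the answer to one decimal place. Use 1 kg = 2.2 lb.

Initial rate:
Weight = 195 lb ÷ 2.2 lb/kg = 88.63636 kg
Dose = 122 mcg/kg/min × 88.63636 kg = 10813.64 mcg/min
10813.64 mcg/min × 60 min/hr = 648818.2 mcg/hr
Concentration = 3033 mg ÷ 242 mL = 12.53306 mg/mL = 12533.06 mcg/mL
Rate = 648818.2 mcg/hr ÷ 12533.06 mcg/mL = 51.76855 mL/hr
Volume infused so far = 51.76855 mL/hr × 2.7 hr = 139.7751 mL
Volume remaining = 242 − 139.7751 = 102.2249 mL
New rate:
Dose = 199 mcg/kg/min × 88.63636 kg = 17638.64 mcg/min
17638.64 mcg/min × 60 min/hr = 1058318 mcg/hr
Rate = 1058318 mcg/hr ÷ 12533.06 mcg/mL = 84.44214 mL/hr
Time remaining = 102.2249 mL ÷ 84.44214 mL/hr = 1.210591 hr

1.2 hours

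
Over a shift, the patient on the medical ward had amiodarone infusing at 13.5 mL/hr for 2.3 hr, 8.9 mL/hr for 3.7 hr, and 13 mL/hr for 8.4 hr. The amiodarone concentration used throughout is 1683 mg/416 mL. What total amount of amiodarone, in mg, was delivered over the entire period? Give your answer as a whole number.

Concentration = 1683 mg ÷ 416 mL = 4.045673 mg/mL
Stage 1: 13.5 mL/hr × 2.3 hr = 31.05 mL → 31.05 mL × 4.045673 mg/mL = 125.6181 mg
Stage 2: 8.9 mL/hr × 3.7 hr = 32.93 mL → 32.93 mL × 4.045673 mg/mL = 133.224 mg
Stage 3: 13 mL/hr × 8.4 hr = 109.2 mL → 109.2 mL × 4.045673 mg/mL = 441.7875 mg
Total = 125.6181 + 133.224 + 441.7875 = 700.6297 mg

701 mg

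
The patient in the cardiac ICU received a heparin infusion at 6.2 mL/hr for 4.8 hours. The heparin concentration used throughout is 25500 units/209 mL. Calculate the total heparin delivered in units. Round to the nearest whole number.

3631 units

Concentration = 25500 units ÷ 209 mL = 122.0096 units/mL
Drug rate = 6.2 mL/hr × 122.0096 units/mL = 756.4593 units/hr
Total = 756.4593 units/hr × 4.8 hr = 3631.005 units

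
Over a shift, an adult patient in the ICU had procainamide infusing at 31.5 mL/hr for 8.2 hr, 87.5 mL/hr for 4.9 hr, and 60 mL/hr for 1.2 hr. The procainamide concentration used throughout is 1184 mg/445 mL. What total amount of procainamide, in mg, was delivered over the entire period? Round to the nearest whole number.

2020 mg

Concentration = 1184 mg ÷ 445 mL = 2.660674 mg/mL
Stage 1: 31.5 mL/hr × 8.2 hr = 258.3 mL → 258.3 mL × 2.660674 mg/mL = 687.2521 mg
Stage 2: 87.5 mL/hr × 4.9 hr = 428.75 mL → 428.75 mL × 2.660674 mg/mL = 1140.764 mg
Stage 3: 60 mL/hr × 1.2 hr = 72 mL → 72 mL × 2.660674 mg/mL = 191.5685 mg
Total = 687.2521 + 1140.764 + 191.5685 = 2019.585 mg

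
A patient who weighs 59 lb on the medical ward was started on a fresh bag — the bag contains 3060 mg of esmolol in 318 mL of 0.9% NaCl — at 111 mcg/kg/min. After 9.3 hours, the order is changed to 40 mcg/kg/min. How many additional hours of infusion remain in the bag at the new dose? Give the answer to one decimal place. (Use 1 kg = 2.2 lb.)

Initial rate:
Weight = 59 lb ÷ 2.2 lb/kg = 26.81818 kg
Dose = 111 mcg/kg/min × 26.81818 kg = 2976.818 mcg/min
2976.818 mcg/min × 60 min/hr = 178609.1 mcg/hr
Concentration = 3060 mg ÷ 318 mL = 9.622642 mg/mL = 9622.642 mcg/mL
Rate = 178609.1 mcg/hr ÷ 9622.642 mcg/mL = 18.56134 mL/hr
Volume infused so far = 18.56134 mL/hr × 9.3 hr = 172.6204 mL
Volume remaining = 318 − 172.6204 = 145.3796 mL
New rate:
Dose = 40 mcg/kg/min × 26.81818 kg = 1072.727 mcg/min
1072.727 mcg/min × 60 min/hr = 64363.64 mcg/hr
Rate = 64363.64 mcg/hr ÷ 9622.642 mcg/mL = 6.68877 mL/hr
Time remaining = 145.3796 mL ÷ 6.68877 mL/hr = 21.73487 hr

21.7 hours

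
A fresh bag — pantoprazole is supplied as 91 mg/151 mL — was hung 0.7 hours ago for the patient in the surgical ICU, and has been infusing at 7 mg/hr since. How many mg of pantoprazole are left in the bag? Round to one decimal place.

86.1 mg

Concentration = 91 mg ÷ 151 mL = 0.602649 mg/mL
Rate = 7 mg/hr ÷ 0.602649 mg/mL = 11.61538 mL/hr
Volume infused = 11.61538 mL/hr × 0.7 hr = 8.130769 mL
Volume remaining = 151 − 8.130769 = 142.8692 mL
Drug remaining = 142.8692 mL × 0.602649 mg/mL = 86.1 mg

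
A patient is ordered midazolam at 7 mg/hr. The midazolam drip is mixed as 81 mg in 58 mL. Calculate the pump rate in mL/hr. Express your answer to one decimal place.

Concentration = 81 mg ÷ 58 mL = 1.396552 mg/mL
Rate = 7 mg/hr ÷ 1.396552 mg/mL = 5.012346 mL/hr

5.0 mL/hr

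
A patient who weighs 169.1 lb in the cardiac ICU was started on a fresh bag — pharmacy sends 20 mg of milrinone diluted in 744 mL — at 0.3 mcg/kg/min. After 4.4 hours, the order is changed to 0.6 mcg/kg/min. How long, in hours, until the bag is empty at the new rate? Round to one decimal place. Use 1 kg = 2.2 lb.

5.0 hours

Initial rate:
Weight = 169.1 lb ÷ 2.2 lb/kg = 76.86364 kg
Dose = 0.3 mcg/kg/min × 76.86364 kg = 23.05909 mcg/min
23.05909 mcg/min × 60 min/hr = 1383.545 mcg/hr
Concentration = 20 mg ÷ 744 mL = 0.02688172 mg/mL = 26.88172 mcg/mL
Rate = 1383.545 mcg/hr ÷ 26.88172 mcg/mL = 51.46789 mL/hr
Volume infused so far = 51.46789 mL/hr × 4.4 hr = 226.4587 mL
Volume remaining = 744 − 226.4587 = 517.5413 mL
New rate:
Dose = 0.6 mcg/kg/min × 76.86364 kg = 46.11818 mcg/min
46.11818 mcg/min × 60 min/hr = 2767.091 mcg/hr
Rate = 2767.091 mcg/hr ÷ 26.88172 mcg/mL = 102.9358 mL/hr
Time remaining = 517.5413 mL ÷ 102.9358 mL/hr = 5.027807 hr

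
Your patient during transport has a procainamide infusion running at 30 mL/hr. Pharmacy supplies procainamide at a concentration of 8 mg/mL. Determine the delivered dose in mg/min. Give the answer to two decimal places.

4.00 mg/min

Drug rate = 30 mL/hr × 8 mg/mL = 240 mg/hr
240 mg/hr ÷ 60 min/hr = 4 mg/min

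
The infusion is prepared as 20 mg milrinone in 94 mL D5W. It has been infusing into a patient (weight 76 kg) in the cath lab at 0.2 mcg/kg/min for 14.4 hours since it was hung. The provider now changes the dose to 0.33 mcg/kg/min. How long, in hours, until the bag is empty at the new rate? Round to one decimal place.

4.6 hours

Initial rate:
Dose = 0.2 mcg/kg/min × 76 kg = 15.2 mcg/min
15.2 mcg/min × 60 min/hr = 912 mcg/hr
Concentration = 20 mg ÷ 94 mL = 0.212766 mg/mL = 212.766 mcg/mL
Rate = 912 mcg/hr ÷ 212.766 mcg/mL = 4.2864 mL/hr
Volume infused so far = 4.2864 mL/hr × 14.4 hr = 61.72416 mL
Volume remaining = 94 − 61.72416 = 32.27584 mL
New rate:
Dose = 0.33 mcg/kg/min × 76 kg = 25.08 mcg/min
25.08 mcg/min × 60 min/hr = 1504.8 mcg/hr
Rate = 1504.8 mcg/hr ÷ 212.766 mcg/mL = 7.07256 mL/hr
Time remaining = 32.27584 mL ÷ 7.07256 mL/hr = 4.56353 hr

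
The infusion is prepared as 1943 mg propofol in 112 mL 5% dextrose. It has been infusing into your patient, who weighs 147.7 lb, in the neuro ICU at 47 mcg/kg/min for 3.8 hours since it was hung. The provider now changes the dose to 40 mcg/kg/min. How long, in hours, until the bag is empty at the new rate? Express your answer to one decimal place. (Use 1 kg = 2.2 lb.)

Initial rate:
Weight = 147.7 lb ÷ 2.2 lb/kg = 67.13636 kg
Dose = 47 mcg/kg/min × 67.13636 kg = 3155.409 mcg/min
3155.409 mcg/min × 60 min/hr = 189324.5 mcg/hr
Concentration = 1943 mg ÷ 112 mL = 17.34821 mg/mL = 17348.21 mcg/mL
Rate = 189324.5 mcg/hr ÷ 17348.21 mcg/mL = 10.9132 mL/hr
Volume infused so far = 10.9132 mL/hr × 3.8 hr = 41.47016 mL
Volume remaining = 112 − 41.47016 = 70.52984 mL
New rate:
Dose = 40 mcg/kg/min × 67.13636 kg = 2685.455 mcg/min
2685.455 mcg/min × 60 min/hr = 161127.3 mcg/hr
Rate = 161127.3 mcg/hr ÷ 17348.21 mcg/mL = 9.28783 mL/hr
Time remaining = 70.52984 mL ÷ 9.28783 mL/hr = 7.59379 hr

7.6 hours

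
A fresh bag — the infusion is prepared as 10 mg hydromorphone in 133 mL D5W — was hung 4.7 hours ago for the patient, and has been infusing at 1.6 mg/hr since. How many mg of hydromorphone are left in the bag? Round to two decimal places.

2.48 mg

Concentration = 10 mg ÷ 133 mL = 0.07518797 mg/mL
Rate = 1.6 mg/hr ÷ 0.07518797 mg/mL = 21.28 mL/hr
Volume infused = 21.28 mL/hr × 4.7 hr = 100.016 mL
Volume remaining = 133 − 100.016 = 32.984 mL
Drug remaining = 32.984 mL × 0.07518797 mg/mL = 2.48 mg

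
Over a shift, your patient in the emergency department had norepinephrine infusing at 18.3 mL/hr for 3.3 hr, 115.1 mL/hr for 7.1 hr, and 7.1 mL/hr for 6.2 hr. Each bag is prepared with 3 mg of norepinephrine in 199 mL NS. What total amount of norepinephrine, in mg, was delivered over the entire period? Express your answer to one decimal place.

13.9 mg

Concentration = 3 mg ÷ 199 mL = 0.01507538 mg/mL
Stage 1: 18.3 mL/hr × 3.3 hr = 60.39 mL → 60.39 mL × 0.01507538 mg/mL = 0.910402 mg
Stage 2: 115.1 mL/hr × 7.1 hr = 817.21 mL → 817.21 mL × 0.01507538 mg/mL = 12.31975 mg
Stage 3: 7.1 mL/hr × 6.2 hr = 44.02 mL → 44.02 mL × 0.01507538 mg/mL = 0.6636181 mg
Total = 0.910402 + 12.31975 + 0.6636181 = 13.89377 mg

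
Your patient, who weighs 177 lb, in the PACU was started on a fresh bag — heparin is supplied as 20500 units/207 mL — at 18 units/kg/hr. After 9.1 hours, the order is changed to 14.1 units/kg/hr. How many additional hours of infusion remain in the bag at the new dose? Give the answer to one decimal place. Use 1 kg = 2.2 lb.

6.5 hours

Initial rate:
Weight = 177 lb ÷ 2.2 lb/kg = 80.45455 kg
Dose = 18 units/kg/hr × 80.45455 kg = 1448.182 units/hr
Concentration = 20500 units ÷ 207 mL = 99.03382 units/mL
Rate = 1448.182 units/hr ÷ 99.03382 units/mL = 14.6231 mL/hr
Volume infused so far = 14.6231 mL/hr × 9.1 hr = 133.0702 mL
Volume remaining = 207 − 133.0702 = 73.92975 mL
New rate:
Dose = 14.1 units/kg/hr × 80.45455 kg = 1134.409 units/hr
Rate = 1134.409 units/hr ÷ 99.03382 units/mL = 11.45476 mL/hr
Time remaining = 73.92975 mL ÷ 11.45476 mL/hr = 6.454061 hr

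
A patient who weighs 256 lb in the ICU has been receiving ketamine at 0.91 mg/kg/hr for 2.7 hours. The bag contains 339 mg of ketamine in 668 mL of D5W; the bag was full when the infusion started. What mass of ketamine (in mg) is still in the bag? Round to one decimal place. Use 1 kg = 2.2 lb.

53.1 mg

Weight = 256 lb ÷ 2.2 lb/kg = 116.3636 kg
Dose = 0.91 mg/kg/hr × 116.3636 kg = 105.8909 mg/hr
Concentration = 339 mg ÷ 668 mL = 0.507485 mg/mL
Rate = 105.8909 mg/hr ÷ 0.507485 mg/mL = 208.6582 mL/hr
Volume infused = 208.6582 mL/hr × 2.7 hr = 563.3771 mL
Volume remaining = 668 − 563.3771 = 104.6229 mL
Drug remaining = 104.6229 mL × 0.507485 mg/mL = 53.09455 mg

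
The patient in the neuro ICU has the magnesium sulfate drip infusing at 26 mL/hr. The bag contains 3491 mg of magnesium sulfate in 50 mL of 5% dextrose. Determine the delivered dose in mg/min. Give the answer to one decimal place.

30.3 mg/min

Concentration = 3491 mg ÷ 50 mL = 69.82 mg/mL
Drug rate = 26 mL/hr × 69.82 mg/mL = 1815.32 mg/hr
1815.32 mg/hr ÷ 60 min/hr = 30.25533 mg/min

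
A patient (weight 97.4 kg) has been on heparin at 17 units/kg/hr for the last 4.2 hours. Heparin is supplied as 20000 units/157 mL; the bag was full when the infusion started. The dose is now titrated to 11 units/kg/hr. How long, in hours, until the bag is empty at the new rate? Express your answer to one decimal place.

Initial rate:
Dose = 17 units/kg/hr × 97.4 kg = 1655.8 units/hr
Concentration = 20000 units ÷ 157 mL = 127.3885 units/mL
Rate = 1655.8 units/hr ÷ 127.3885 units/mL = 12.99803 mL/hr
Volume infused so far = 12.99803 mL/hr × 4.2 hr = 54.59173 mL
Volume remaining = 157 − 54.59173 = 102.4083 mL
New rate:
Dose = 11 units/kg/hr × 97.4 kg = 1071.4 units/hr
Rate = 1071.4 units/hr ÷ 127.3885 units/mL = 8.41049 mL/hr
Time remaining = 102.4083 mL ÷ 8.41049 mL/hr = 12.17626 hr

12.2 hours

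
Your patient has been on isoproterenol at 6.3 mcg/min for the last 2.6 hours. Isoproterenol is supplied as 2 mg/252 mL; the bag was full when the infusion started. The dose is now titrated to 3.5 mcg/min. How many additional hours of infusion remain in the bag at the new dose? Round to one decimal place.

Initial rate:
6.3 mcg/min × 60 min/hr = 378 mcg/hr
Concentration = 2 mg ÷ 252 mL = 0.007936508 mg/mL = 7.936508 mcg/mL
Rate = 378 mcg/hr ÷ 7.936508 mcg/mL = 47.628 mL/hr
Volume infused so far = 47.628 mL/hr × 2.6 hr = 123.8328 mL
Volume remaining = 252 − 123.8328 = 128.1672 mL
New rate:
3.5 mcg/min × 60 min/hr = 210 mcg/hr
Rate = 210 mcg/hr ÷ 7.936508 mcg/mL = 26.46 mL/hr
Time remaining = 128.1672 mL ÷ 26.46 mL/hr = 4.84381 hr

4.8 hours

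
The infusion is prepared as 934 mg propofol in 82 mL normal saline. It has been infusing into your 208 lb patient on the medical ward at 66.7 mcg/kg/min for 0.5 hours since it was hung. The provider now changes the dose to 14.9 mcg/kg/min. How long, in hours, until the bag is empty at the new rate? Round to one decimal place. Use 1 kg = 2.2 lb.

8.8 hours

Initial rate:
Weight = 208 lb ÷ 2.2 lb/kg = 94.54545 kg
Dose = 66.7 mcg/kg/min × 94.54545 kg = 6306.182 mcg/min
6306.182 mcg/min × 60 min/hr = 378370.9 mcg/hr
Concentration = 934 mg ÷ 82 mL = 11.39024 mg/mL = 11390.24 mcg/mL
Rate = 378370.9 mcg/hr ÷ 11390.24 mcg/mL = 33.21886 mL/hr
Volume infused so far = 33.21886 mL/hr × 0.5 hr = 16.60943 mL
Volume remaining = 82 − 16.60943 = 65.39057 mL
New rate:
Dose = 14.9 mcg/kg/min × 94.54545 kg = 1408.727 mcg/min
1408.727 mcg/min × 60 min/hr = 84523.64 mcg/hr
Rate = 84523.64 mcg/hr ÷ 11390.24 mcg/mL = 7.420705 mL/hr
Time remaining = 65.39057 mL ÷ 7.420705 mL/hr = 8.811908 hr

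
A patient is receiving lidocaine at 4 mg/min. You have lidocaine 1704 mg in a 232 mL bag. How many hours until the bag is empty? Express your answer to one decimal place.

7.1 hours

4 mg/min × 60 min/hr = 240 mg/hr
Concentration = 1704 mg ÷ 232 mL = 7.344828 mg/mL
Rate = 240 mg/hr ÷ 7.344828 mg/mL = 32.67606 mL/hr
Duration = 232 mL ÷ 32.67606 mL/hr = 7.1 hr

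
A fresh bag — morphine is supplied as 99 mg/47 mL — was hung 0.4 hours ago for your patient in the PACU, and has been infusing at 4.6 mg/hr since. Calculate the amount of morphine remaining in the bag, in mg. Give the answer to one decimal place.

Concentration = 99 mg ÷ 47 mL = 2.106383 mg/mL
Rate = 4.6 mg/hr ÷ 2.106383 mg/mL = 2.183838 mL/hr
Volume infused = 2.183838 mL/hr × 0.4 hr = 0.8735354 mL
Volume remaining = 47 − 0.8735354 = 46.12646 mL
Drug remaining = 46.12646 mL × 2.106383 mg/mL = 97.16 mg

97.2 mg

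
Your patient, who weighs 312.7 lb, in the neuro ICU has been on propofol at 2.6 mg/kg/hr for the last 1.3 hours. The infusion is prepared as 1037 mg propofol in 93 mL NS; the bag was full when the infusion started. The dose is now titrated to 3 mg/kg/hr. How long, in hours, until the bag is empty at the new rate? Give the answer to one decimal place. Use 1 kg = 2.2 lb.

Initial rate:
Weight = 312.7 lb ÷ 2.2 lb/kg = 142.1364 kg
Dose = 2.6 mg/kg/hr × 142.1364 kg = 369.5545 mg/hr
Concentration = 1037 mg ÷ 93 mL = 11.15054 mg/mL
Rate = 369.5545 mg/hr ÷ 11.15054 mg/mL = 33.14231 mL/hr
Volume infused so far = 33.14231 mL/hr × 1.3 hr = 43.085 mL
Volume remaining = 93 − 43.085 = 49.915 mL
New rate:
Dose = 3 mg/kg/hr × 142.1364 kg = 426.4091 mg/hr
Rate = 426.4091 mg/hr ÷ 11.15054 mg/mL = 38.24112 mL/hr
Time remaining = 49.915 mL ÷ 38.24112 mL/hr = 1.30527 hr

1.3 hours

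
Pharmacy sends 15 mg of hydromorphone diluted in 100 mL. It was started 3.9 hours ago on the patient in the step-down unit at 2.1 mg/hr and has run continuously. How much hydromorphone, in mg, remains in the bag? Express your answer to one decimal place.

6.8 mg

Concentration = 15 mg ÷ 100 mL = 0.15 mg/mL
Rate = 2.1 mg/hr ÷ 0.15 mg/mL = 14 mL/hr
Volume infused = 14 mL/hr × 3.9 hr = 54.6 mL
Volume remaining = 100 − 54.6 = 45.4 mL
Drug remaining = 45.4 mL × 0.15 mg/mL = 6.81 mg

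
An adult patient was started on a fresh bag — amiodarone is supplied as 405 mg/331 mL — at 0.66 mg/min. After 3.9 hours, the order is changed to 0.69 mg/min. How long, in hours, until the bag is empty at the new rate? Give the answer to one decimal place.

6.1 hours

Initial rate:
0.66 mg/min × 60 min/hr = 39.6 mg/hr
Concentration = 405 mg ÷ 331 mL = 1.223565 mg/mL
Rate = 39.6 mg/hr ÷ 1.223565 mg/mL = 32.36444 mL/hr
Volume infused so far = 32.36444 mL/hr × 3.9 hr = 126.2213 mL
Volume remaining = 331 − 126.2213 = 204.7787 mL
New rate:
0.69 mg/min × 60 min/hr = 41.4 mg/hr
Rate = 41.4 mg/hr ÷ 1.223565 mg/mL = 33.83556 mL/hr
Time remaining = 204.7787 mL ÷ 33.83556 mL/hr = 6.052174 hr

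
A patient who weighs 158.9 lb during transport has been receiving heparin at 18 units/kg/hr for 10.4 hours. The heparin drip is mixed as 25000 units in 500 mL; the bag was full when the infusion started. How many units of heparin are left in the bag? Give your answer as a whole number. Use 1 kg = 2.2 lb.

11479 units

Weight = 158.9 lb ÷ 2.2 lb/kg = 72.22727 kg
Dose = 18 units/kg/hr × 72.22727 kg = 1300.091 units/hr
Concentration = 25000 units ÷ 500 mL = 50 units/mL
Rate = 1300.091 units/hr ÷ 50 units/mL = 26.00182 mL/hr
Volume infused = 26.00182 mL/hr × 10.4 hr = 270.4189 mL
Volume remaining = 500 − 270.4189 = 229.5811 mL
Drug remaining = 229.5811 mL × 50 units/mL = 11479.05 units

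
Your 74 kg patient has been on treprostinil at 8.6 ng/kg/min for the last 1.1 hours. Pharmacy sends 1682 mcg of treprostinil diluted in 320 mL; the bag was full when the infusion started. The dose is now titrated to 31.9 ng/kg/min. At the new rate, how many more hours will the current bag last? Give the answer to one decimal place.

11.6 hours

Initial rate:
Dose = 8.6 ng/kg/min × 74 kg = 636.4 ng/min
636.4 ng/min × 60 min/hr = 38184 ng/hr
Concentration = 1682 mcg ÷ 320 mL = 5.25625 mcg/mL = 5256.25 ng/mL
Rate = 38184 ng/hr ÷ 5256.25 ng/mL = 7.264495 mL/hr
Volume infused so far = 7.264495 mL/hr × 1.1 hr = 7.990944 mL
Volume remaining = 320 − 7.990944 = 312.0091 mL
New rate:
Dose = 31.9 ng/kg/min × 74 kg = 2360.6 ng/min
2360.6 ng/min × 60 min/hr = 141636 ng/hr
Rate = 141636 ng/hr ÷ 5256.25 ng/mL = 26.94621 mL/hr
Time remaining = 312.0091 mL ÷ 26.94621 mL/hr = 11.57896 hr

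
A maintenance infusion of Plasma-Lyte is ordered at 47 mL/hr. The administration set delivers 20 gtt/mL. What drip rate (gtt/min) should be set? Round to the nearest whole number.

16 gtt/min

47 mL/hr ÷ 60 min/hr = 0.7833333 mL/min
0.7833333 mL/min × 20 gtt/mL = 15.66667 gtt/min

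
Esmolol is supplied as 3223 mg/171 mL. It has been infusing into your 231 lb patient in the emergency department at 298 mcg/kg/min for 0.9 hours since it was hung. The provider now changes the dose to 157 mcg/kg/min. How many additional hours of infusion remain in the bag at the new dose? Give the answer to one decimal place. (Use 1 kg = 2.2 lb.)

Initial rate:
Weight = 231 lb ÷ 2.2 lb/kg = 105 kg
Dose = 298 mcg/kg/min × 105 kg = 31290 mcg/min
31290 mcg/min × 60 min/hr = 1877400 mcg/hr
Concentration = 3223 mg ÷ 171 mL = 18.84795 mg/mL = 18847.95 mcg/mL
Rate = 1877400 mcg/hr ÷ 18847.95 mcg/mL = 99.60763 mL/hr
Volume infused so far = 99.60763 mL/hr × 0.9 hr = 89.64687 mL
Volume remaining = 171 − 89.64687 = 81.35313 mL
New rate:
Dose = 157 mcg/kg/min × 105 kg = 16485 mcg/min
16485 mcg/min × 60 min/hr = 989100 mcg/hr
Rate = 989100 mcg/hr ÷ 18847.95 mcg/mL = 52.47785 mL/hr
Time remaining = 81.35313 mL ÷ 52.47785 mL/hr = 1.550238 hr

1.6 hours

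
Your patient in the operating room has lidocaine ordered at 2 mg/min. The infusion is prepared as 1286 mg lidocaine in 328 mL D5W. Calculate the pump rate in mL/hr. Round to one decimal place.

30.6 mL/hr

2 mg/min × 60 min/hr = 120 mg/hr
Concentration = 1286 mg ÷ 328 mL = 3.920732 mg/mL
Rate = 120 mg/hr ÷ 3.920732 mg/mL = 30.60653 mL/hr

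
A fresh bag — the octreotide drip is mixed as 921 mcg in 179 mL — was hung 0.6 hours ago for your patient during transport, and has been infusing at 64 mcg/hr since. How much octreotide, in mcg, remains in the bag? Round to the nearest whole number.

883 mcg

Concentration = 921 mcg ÷ 179 mL = 5.145251 mcg/mL
Rate = 64 mcg/hr ÷ 5.145251 mcg/mL = 12.43865 mL/hr
Volume infused = 12.43865 mL/hr × 0.6 hr = 7.463192 mL
Volume remaining = 179 − 7.463192 = 171.5368 mL
Drug remaining = 171.5368 mL × 5.145251 mcg/mL = 882.6 mcg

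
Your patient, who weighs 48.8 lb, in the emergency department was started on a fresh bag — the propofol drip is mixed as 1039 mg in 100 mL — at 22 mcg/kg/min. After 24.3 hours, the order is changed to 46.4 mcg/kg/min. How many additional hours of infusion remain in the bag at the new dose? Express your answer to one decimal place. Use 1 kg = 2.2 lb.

5.3 hours

Initial rate:
Weight = 48.8 lb ÷ 2.2 lb/kg = 22.18182 kg
Dose = 22 mcg/kg/min × 22.18182 kg = 488 mcg/min
488 mcg/min × 60 min/hr = 29280 mcg/hr
Concentration = 1039 mg ÷ 100 mL = 10.39 mg/mL = 10390 mcg/mL
Rate = 29280 mcg/hr ÷ 10390 mcg/mL = 2.818094 mL/hr
Volume infused so far = 2.818094 mL/hr × 24.3 hr = 68.47969 mL
Volume remaining = 100 − 68.47969 = 31.52031 mL
New rate:
Dose = 46.4 mcg/kg/min × 22.18182 kg = 1029.236 mcg/min
1029.236 mcg/min × 60 min/hr = 61754.18 mcg/hr
Rate = 61754.18 mcg/hr ÷ 10390 mcg/mL = 5.943617 mL/hr
Time remaining = 31.52031 mL ÷ 5.943617 mL/hr = 5.30322 hr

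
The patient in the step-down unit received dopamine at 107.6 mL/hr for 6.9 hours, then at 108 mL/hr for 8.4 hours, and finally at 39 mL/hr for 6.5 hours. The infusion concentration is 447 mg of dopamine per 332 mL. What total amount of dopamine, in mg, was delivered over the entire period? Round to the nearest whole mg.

Concentration = 447 mg ÷ 332 mL = 1.346386 mg/mL
Stage 1: 107.6 mL/hr × 6.9 hr = 742.44 mL → 742.44 mL × 1.346386 mg/mL = 999.6105 mg
Stage 2: 108 mL/hr × 8.4 hr = 907.2 mL → 907.2 mL × 1.346386 mg/mL = 1221.441 mg
Stage 3: 39 mL/hr × 6.5 hr = 253.5 mL → 253.5 mL × 1.346386 mg/mL = 341.3087 mg
Total = 999.6105 + 1221.441 + 341.3087 = 2562.36 mg

2562 mg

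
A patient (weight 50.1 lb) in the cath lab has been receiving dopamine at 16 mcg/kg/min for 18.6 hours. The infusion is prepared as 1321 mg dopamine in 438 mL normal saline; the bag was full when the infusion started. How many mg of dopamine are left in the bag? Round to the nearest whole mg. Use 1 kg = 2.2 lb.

Weight = 50.1 lb ÷ 2.2 lb/kg = 22.77273 kg
Dose = 16 mcg/kg/min × 22.77273 kg = 364.3636 mcg/min
364.3636 mcg/min × 60 min/hr = 21861.82 mcg/hr
Concentration = 1321 mg ÷ 438 mL = 3.015982 mg/mL = 3015.982 mcg/mL
Rate = 21861.82 mcg/hr ÷ 3015.982 mcg/mL = 7.248657 mL/hr
Volume infused = 7.248657 mL/hr × 18.6 hr = 134.825 mL
Volume remaining = 438 − 134.825 = 303.175 mL
Drug remaining = 303.175 mL × 3015.982 mcg/mL = 914370.2 mcg = 914.3702 mg

914 mg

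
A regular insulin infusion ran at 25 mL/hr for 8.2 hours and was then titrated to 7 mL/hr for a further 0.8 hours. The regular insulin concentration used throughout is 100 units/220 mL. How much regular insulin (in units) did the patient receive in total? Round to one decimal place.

95.7 units

Concentration = 100 units ÷ 220 mL = 0.4545455 units/mL
Stage 1: 25 mL/hr × 8.2 hr = 205 mL → 205 mL × 0.4545455 units/mL = 93.18182 units
Stage 2: 7 mL/hr × 0.8 hr = 5.6 mL → 5.6 mL × 0.4545455 units/mL = 2.545455 units
Total = 93.18182 + 2.545455 = 95.72727 units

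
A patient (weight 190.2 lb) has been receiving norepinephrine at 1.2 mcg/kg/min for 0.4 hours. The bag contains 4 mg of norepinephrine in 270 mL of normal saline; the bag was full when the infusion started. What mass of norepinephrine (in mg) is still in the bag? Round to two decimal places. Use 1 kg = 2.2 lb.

Weight = 190.2 lb ÷ 2.2 lb/kg = 86.45455 kg
Dose = 1.2 mcg/kg/min × 86.45455 kg = 103.7455 mcg/min
103.7455 mcg/min × 60 min/hr = 6224.727 mcg/hr
Concentration = 4 mg ÷ 270 mL = 0.01481481 mg/mL = 14.81481 mcg/mL
Rate = 6224.727 mcg/hr ÷ 14.81481 mcg/mL = 420.1691 mL/hr
Volume infused = 420.1691 mL/hr × 0.4 hr = 168.0676 mL
Volume remaining = 270 − 168.0676 = 101.9324 mL
Drug remaining = 101.9324 mL × 14.81481 mcg/mL = 1510.109 mcg = 1.510109 mg

1.51 mg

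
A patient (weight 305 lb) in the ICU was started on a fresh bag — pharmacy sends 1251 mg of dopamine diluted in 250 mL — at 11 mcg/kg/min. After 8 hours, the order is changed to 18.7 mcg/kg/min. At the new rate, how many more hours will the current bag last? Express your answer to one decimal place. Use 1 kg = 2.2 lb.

Initial rate:
Weight = 305 lb ÷ 2.2 lb/kg = 138.6364 kg
Dose = 11 mcg/kg/min × 138.6364 kg = 1525 mcg/min
1525 mcg/min × 60 min/hr = 91500 mcg/hr
Concentration = 1251 mg ÷ 250 mL = 5.004 mg/mL = 5004 mcg/mL
Rate = 91500 mcg/hr ÷ 5004 mcg/mL = 18.28537 mL/hr
Volume infused so far = 18.28537 mL/hr × 8 hr = 146.283 mL
Volume remaining = 250 − 146.283 = 103.717 mL
New rate:
Dose = 18.7 mcg/kg/min × 138.6364 kg = 2592.5 mcg/min
2592.5 mcg/min × 60 min/hr = 155550 mcg/hr
Rate = 155550 mcg/hr ÷ 5004 mcg/mL = 31.08513 mL/hr
Time remaining = 103.717 mL ÷ 31.08513 mL/hr = 3.336548 hr

3.3 hours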